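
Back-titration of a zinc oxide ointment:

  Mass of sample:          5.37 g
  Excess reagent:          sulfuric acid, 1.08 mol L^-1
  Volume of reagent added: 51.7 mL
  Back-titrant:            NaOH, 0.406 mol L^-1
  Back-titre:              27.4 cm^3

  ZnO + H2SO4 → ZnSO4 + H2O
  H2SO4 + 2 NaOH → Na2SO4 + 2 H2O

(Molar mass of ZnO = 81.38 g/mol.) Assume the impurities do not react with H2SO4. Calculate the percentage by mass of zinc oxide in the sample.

76.2 %

n(H2SO4) added = 0.0517 × 1.08 = 0.0558 mol
n(NaOH) used in back-titration = 0.0274 × 0.406 = 0.0111 mol
From the 1:2 ratio, n(H2SO4) left over = 1/2 × 0.0111 = 5.56 × 10^-3 mol
n(H2SO4) consumed by analyte = 0.0558 − 5.56 × 10^-3 = 0.0503 mol
n(ZnO) = 0.0503 mol (1:1 ratio)
mass of ZnO = 0.0503 × 81.38 = 4.09 g
% ZnO = 4.09 / 5.37 × 100 = 76.2 %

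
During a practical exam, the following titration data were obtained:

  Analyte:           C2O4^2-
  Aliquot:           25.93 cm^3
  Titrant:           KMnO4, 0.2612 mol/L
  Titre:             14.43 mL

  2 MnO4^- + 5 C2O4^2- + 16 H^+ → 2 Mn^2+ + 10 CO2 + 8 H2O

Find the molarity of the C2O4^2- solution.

n(KMnO4) = 0.01443 L × 0.2612 mol/L = 3.769 × 10^-3 mol
From the 5:2 mole ratio, n(C2O4^2-) = 5/2 × 3.769 × 10^-3 = 9.423 × 10^-3 mol
[C2O4^2-] = 9.423 × 10^-3 mol / 0.02593 L = 0.3634 mol/L

0.3634 mol/L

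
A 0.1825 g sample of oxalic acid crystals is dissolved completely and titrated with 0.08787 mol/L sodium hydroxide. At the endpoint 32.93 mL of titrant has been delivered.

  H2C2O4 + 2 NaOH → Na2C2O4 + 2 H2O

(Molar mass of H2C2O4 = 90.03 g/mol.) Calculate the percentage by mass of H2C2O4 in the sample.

n(NaOH) = 0.03293 L × 0.08787 mol/L = 2.894 × 10^-3 mol
From the 1:2 ratio, n(H2C2O4) = 1/2 × 2.894 × 10^-3 = 1.447 × 10^-3 mol
mass of H2C2O4 = 1.447 × 10^-3 × 90.03 g/mol = 0.1303 g
% H2C2O4 = 0.1303 / 0.1825 × 100 = 71.37 %

71.37 %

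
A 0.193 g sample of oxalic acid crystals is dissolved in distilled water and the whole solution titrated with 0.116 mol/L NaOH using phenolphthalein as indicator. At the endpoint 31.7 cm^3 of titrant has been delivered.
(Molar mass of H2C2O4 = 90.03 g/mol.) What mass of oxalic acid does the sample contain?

H2C2O4 + 2 NaOH → Na2C2O4 + 2 H2O
n(NaOH) = 0.0317 L × 0.116 mol/L = 3.68 × 10^-3 mol
From the 1:2 ratio, n(H2C2O4) = 1/2 × 3.68 × 10^-3 = 1.84 × 10^-3 mol
mass of H2C2O4 = 1.84 × 10^-3 × 90.03 g/mol = 0.166 g

0.166 g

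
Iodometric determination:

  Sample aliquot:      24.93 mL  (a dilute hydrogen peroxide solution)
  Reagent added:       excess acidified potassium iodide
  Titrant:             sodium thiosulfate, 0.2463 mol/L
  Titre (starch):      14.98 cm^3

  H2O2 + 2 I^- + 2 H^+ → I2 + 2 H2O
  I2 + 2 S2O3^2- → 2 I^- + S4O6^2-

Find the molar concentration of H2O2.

0.07400 mol/L

n(S2O3^2-) = 0.01498 × 0.2463 = 3.690 × 10^-3 mol
n(I2) = n(S2O3^2-)/2 = 1.845 × 10^-3 mol
n(H2O2) in the aliquot = 1.845 × 10^-3 mol (1:1 ratio)
[H2O2] = 1.845 × 10^-3 / 0.02493 = 0.07400 mol/L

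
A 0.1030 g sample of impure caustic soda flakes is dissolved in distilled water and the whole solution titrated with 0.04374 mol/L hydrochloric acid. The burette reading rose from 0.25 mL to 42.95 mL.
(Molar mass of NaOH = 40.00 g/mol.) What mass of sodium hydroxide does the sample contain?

0.07471 g

NaOH + HCl → NaCl + H2O
n(HCl) = 0.04270 L × 0.04374 mol/L = 1.868 × 10^-3 mol
n(NaOH) = 1.868 × 10^-3 mol (1:1 ratio)
mass of NaOH = 1.868 × 10^-3 × 40.00 g/mol = 0.07471 g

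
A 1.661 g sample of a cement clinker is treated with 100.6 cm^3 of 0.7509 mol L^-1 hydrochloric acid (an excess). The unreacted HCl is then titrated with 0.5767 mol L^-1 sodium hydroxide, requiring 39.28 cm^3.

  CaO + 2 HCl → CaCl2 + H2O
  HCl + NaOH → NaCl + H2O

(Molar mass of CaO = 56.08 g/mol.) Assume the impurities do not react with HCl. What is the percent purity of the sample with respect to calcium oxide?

89.28 %

n(HCl) added = 0.1006 × 0.7509 = 0.07554 mol
n(NaOH) used in back-titration = 0.03928 × 0.5767 = 0.02265 mol
n(HCl) left over = 0.02265 mol (1:1 ratio)
n(HCl) consumed by analyte = 0.07554 − 0.02265 = 0.05289 mol
From the 1:2 ratio, n(CaO) = 1/2 × 0.05289 = 0.02644 mol
mass of CaO = 0.02644 × 56.08 = 1.483 g
% CaO = 1.483 / 1.661 × 100 = 89.28 %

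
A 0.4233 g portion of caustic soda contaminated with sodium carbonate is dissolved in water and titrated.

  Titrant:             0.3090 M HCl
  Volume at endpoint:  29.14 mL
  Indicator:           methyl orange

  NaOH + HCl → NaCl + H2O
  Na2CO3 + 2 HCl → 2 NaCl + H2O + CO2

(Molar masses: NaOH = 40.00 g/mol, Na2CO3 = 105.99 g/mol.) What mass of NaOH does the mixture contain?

n(HCl) = 0.02914 × 0.3090 = 9.004 × 10^-3 mol
Let x = n(NaOH), y = n(Na2CO3).
Titrant: 1x + 2y = 9.004 × 10^-3;  mass: 40.00x + 105.99y = 0.4233
Solving, x = 4.146 × 10^-3 mol, y = 2.429 × 10^-3 mol
mass of NaOH = 4.146 × 10^-3 × 40.00 = 0.1659 g

0.1659 g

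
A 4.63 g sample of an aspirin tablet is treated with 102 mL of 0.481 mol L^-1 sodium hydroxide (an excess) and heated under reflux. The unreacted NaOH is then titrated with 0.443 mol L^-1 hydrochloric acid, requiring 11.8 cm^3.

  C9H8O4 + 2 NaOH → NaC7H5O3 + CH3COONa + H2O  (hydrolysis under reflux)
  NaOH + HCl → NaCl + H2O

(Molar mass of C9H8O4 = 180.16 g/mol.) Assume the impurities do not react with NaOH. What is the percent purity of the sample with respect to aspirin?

n(NaOH) added = 0.102 × 0.481 = 0.0491 mol
n(HCl) used in back-titration = 0.0118 × 0.443 = 5.23 × 10^-3 mol
n(NaOH) left over = 5.23 × 10^-3 mol (1:1 ratio)
n(NaOH) consumed by analyte = 0.0491 − 5.23 × 10^-3 = 0.0438 mol
From the 1:2 ratio, n(C9H8O4) = 1/2 × 0.0438 = 0.0219 mol
mass of C9H8O4 = 0.0219 × 180.16 = 3.95 g
% C9H8O4 = 3.95 / 4.63 × 100 = 85.3 %

85.3 %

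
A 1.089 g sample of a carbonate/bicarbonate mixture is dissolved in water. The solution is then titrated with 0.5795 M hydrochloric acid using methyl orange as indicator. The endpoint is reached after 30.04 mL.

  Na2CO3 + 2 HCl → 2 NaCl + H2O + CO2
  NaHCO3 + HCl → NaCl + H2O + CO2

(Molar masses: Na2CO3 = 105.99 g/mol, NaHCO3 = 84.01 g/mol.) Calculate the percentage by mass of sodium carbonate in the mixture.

58.60 %

n(HCl) = 0.03004 × 0.5795 = 0.01741 mol
Let x = n(Na2CO3), y = n(NaHCO3).
Titrant: 2x + 1y = 0.01741;  mass: 105.99x + 84.01y = 1.089
Solving, x = 6.021 × 10^-3 mol, y = 5.367 × 10^-3 mol
mass of Na2CO3 = 6.021 × 10^-3 × 105.99 = 0.6381 g
% Na2CO3 = 0.6381 / 1.089 × 100 = 58.60 %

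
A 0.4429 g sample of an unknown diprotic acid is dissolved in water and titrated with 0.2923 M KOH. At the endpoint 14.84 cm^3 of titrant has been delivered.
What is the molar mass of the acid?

n(KOH) = 0.01484 L × 0.2923 mol/L = 4.338 × 10^-3 mol
From the 1:2 ratio, n(H2A) = 1/2 × 4.338 × 10^-3 = 2.169 × 10^-3 mol
M = m / n = 0.4429 g / 2.169 × 10^-3 mol = 204.2 g/mol

204.2 g/mol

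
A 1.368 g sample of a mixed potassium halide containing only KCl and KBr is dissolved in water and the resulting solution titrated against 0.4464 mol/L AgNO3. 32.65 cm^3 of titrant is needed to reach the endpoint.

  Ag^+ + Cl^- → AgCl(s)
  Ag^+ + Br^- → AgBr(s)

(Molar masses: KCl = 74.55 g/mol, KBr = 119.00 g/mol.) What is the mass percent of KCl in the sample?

n(AgNO3) = 0.03265 × 0.4464 = 0.01457 mol
Let x = n(KCl), y = n(KBr).
Titrant: 1x + 1y = 0.01457;  mass: 74.55x + 119.00y = 1.368
Solving, x = 8.243 × 10^-3 mol, y = 6.332 × 10^-3 mol
mass of KCl = 8.243 × 10^-3 × 74.55 = 0.6145 g
% KCl = 0.6145 / 1.368 × 100 = 44.92 %

44.92 %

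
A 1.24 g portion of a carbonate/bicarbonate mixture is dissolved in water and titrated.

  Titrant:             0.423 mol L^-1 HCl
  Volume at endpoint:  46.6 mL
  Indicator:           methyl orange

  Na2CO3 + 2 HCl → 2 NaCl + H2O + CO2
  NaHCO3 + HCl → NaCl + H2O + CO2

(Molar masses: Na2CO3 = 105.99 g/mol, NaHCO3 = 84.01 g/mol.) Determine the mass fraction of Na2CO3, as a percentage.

n(HCl) = 0.0466 × 0.423 = 0.0197 mol
Let x = n(Na2CO3), y = n(NaHCO3).
Titrant: 2x + 1y = 0.0197;  mass: 105.99x + 84.01y = 1.24
Solving, x = 6.71 × 10^-3 mol, y = 6.30 × 10^-3 mol
mass of Na2CO3 = 6.71 × 10^-3 × 105.99 = 0.711 g
% Na2CO3 = 0.711 / 1.24 × 100 = 57.3 %

57.3 %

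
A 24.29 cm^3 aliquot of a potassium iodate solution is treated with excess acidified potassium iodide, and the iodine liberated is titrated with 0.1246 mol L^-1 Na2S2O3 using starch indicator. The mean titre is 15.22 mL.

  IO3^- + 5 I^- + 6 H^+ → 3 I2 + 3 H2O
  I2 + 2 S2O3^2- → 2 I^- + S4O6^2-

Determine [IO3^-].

0.01301 mol/L

n(S2O3^2-) = 0.01522 × 0.1246 = 1.896 × 10^-3 mol
n(I2) = n(S2O3^2-)/2 = 9.482 × 10^-4 mol
From the 1:3 ratio, n(IO3^-) in the aliquot = 1/3 × 9.482 × 10^-4 = 3.161 × 10^-4 mol
[IO3^-] = 3.161 × 10^-4 / 0.02429 = 0.01301 mol/L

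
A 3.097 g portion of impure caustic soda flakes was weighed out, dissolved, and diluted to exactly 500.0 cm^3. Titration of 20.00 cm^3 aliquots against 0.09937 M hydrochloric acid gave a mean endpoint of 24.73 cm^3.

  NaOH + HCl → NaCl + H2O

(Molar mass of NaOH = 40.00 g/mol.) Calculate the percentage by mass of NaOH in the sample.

n(HCl) per titration = 0.02473 × 0.09937 = 2.457 × 10^-3 mol
n(NaOH) in each aliquot = 2.457 × 10^-3 mol (1:1 ratio)
n(NaOH) in the whole flask = 2.457 × 10^-3 × 500.0/20.00 = 0.06144 mol
mass of NaOH = 0.06144 × 40.00 = 2.457 g
% NaOH = 2.457 / 3.097 × 100 = 79.35 %

79.35 %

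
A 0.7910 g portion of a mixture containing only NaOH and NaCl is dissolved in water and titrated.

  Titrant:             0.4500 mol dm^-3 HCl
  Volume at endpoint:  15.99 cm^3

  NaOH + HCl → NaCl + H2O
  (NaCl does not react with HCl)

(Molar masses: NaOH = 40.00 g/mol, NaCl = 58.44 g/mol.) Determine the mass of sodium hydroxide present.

0.2878 g

n(HCl) = 0.01599 × 0.4500 = 7.195 × 10^-3 mol
Let x = n(NaOH), y = n(NaCl).
Titrant: 1x = 7.195 × 10^-3;  mass: 40.00x + 58.44y = 0.7910
Solving, x = 7.195 × 10^-3 mol, y = 8.610 × 10^-3 mol
mass of NaOH = 7.195 × 10^-3 × 40.00 = 0.2878 g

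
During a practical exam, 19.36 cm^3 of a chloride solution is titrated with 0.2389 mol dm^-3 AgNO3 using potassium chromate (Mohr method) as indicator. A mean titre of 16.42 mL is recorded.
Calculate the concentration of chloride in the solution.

0.2026 mol/L

Ag^+ + Cl^- → AgCl(s)
n(AgNO3) = 0.01642 L × 0.2389 mol/L = 3.923 × 10^-3 mol
n(Cl-) = 3.923 × 10^-3 mol (1:1 mole ratio)
[Cl-] = 3.923 × 10^-3 mol / 0.01936 L = 0.2026 mol/L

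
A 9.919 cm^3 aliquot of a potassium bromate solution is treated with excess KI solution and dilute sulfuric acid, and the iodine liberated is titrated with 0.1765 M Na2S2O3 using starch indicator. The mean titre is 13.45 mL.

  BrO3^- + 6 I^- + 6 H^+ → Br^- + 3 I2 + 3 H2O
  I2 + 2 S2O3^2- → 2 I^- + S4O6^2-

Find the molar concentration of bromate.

0.03989 M

n(S2O3^2-) = 0.01345 × 0.1765 = 2.374 × 10^-3 mol
n(I2) = n(S2O3^2-)/2 = 1.187 × 10^-3 mol
From the 1:3 ratio, n(BrO3^-) in the aliquot = 1/3 × 1.187 × 10^-3 = 3.957 × 10^-4 mol
[BrO3^-] = 3.957 × 10^-4 / 0.009919 = 0.03989 mol/L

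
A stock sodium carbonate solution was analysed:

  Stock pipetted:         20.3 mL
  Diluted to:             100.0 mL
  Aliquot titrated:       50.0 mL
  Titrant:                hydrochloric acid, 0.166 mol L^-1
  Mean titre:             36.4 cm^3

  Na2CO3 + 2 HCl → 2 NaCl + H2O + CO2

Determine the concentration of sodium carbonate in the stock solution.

n(HCl) = 0.0364 × 0.166 = 6.04 × 10^-3 mol
From the 1:2 ratio, n(Na2CO3) in the aliquot = 1/2 × 6.04 × 10^-3 = 3.02 × 10^-3 mol
[Na2CO3]_dilute = 3.02 × 10^-3 / 0.0500 = 0.0604 mol/L
Dilution factor = 100.0 / 20.3 = 4.926
[Na2CO3]_stock = 0.0604 × 4.926 = 0.298 mol/L

0.298 mol/L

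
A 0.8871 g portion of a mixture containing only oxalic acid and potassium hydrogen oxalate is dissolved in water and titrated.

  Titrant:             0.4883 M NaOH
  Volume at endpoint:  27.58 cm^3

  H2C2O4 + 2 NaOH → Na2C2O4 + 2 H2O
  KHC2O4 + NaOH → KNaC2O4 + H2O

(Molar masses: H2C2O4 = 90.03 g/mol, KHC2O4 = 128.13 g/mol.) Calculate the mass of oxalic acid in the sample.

0.4541 g

n(NaOH) = 0.02758 × 0.4883 = 0.01347 mol
Let x = n(H2C2O4), y = n(KHC2O4).
Titrant: 2x + 1y = 0.01347;  mass: 90.03x + 128.13y = 0.8871
Solving, x = 5.044 × 10^-3 mol, y = 3.379 × 10^-3 mol
mass of H2C2O4 = 5.044 × 10^-3 × 90.03 = 0.4541 g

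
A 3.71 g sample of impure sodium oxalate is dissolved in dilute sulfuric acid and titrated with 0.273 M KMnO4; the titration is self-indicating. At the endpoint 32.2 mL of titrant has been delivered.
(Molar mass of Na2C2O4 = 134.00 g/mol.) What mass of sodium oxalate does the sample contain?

2.94 g

2 MnO4^- + 5 C2O4^2- + 16 H^+ → 2 Mn^2+ + 10 CO2 + 8 H2O
n(KMnO4) = 0.0322 L × 0.273 mol/L = 8.79 × 10^-3 mol
From the 5:2 ratio, n(Na2C2O4) = 5/2 × 8.79 × 10^-3 = 0.0220 mol
mass of Na2C2O4 = 0.0220 × 134.00 g/mol = 2.94 g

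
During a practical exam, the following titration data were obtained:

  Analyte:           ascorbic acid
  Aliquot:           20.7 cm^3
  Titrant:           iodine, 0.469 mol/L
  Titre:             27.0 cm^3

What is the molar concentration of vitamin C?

0.612 mol/L

C6H8O6 + I2 → C6H6O6 + 2 HI
n(I2) = 0.0270 L × 0.469 mol/L = 0.0127 mol
n(C6H8O6) = 0.0127 mol (1:1 mole ratio)
[C6H8O6] = 0.0127 mol / 0.0207 L = 0.612 mol/L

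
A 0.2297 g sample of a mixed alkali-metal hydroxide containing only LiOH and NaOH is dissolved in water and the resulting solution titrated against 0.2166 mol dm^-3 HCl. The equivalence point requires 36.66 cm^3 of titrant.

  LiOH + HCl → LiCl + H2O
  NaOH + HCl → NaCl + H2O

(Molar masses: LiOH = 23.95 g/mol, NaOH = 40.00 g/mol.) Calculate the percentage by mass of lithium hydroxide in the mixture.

n(HCl) = 0.03666 × 0.2166 = 7.941 × 10^-3 mol
Let x = n(LiOH), y = n(NaOH).
Titrant: 1x + 1y = 7.941 × 10^-3;  mass: 23.95x + 40.00y = 0.2297
Solving, x = 5.478 × 10^-3 mol, y = 2.463 × 10^-3 mol
mass of LiOH = 5.478 × 10^-3 × 23.95 = 0.1312 g
% LiOH = 0.1312 / 0.2297 × 100 = 57.12 %

57.12 %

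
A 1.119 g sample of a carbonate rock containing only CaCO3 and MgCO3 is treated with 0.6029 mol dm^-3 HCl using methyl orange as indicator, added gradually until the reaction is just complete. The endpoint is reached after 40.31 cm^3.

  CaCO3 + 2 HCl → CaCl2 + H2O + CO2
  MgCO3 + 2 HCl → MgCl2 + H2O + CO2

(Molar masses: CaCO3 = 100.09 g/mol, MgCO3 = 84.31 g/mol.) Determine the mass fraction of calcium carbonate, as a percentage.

53.57 %

n(HCl) = 0.04031 × 0.6029 = 0.02430 mol
Let x = n(CaCO3), y = n(MgCO3).
Titrant: 2x + 2y = 0.02430;  mass: 100.09x + 84.31y = 1.119
Solving, x = 5.989 × 10^-3 mol, y = 6.162 × 10^-3 mol
mass of CaCO3 = 5.989 × 10^-3 × 100.09 = 0.5995 g
% CaCO3 = 0.5995 / 1.119 × 100 = 53.57 %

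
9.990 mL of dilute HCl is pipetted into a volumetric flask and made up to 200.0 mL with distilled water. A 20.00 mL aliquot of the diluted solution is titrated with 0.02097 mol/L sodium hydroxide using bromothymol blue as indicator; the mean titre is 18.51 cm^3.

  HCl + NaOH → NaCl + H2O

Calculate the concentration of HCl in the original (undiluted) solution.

0.3885 mol/L

n(NaOH) = 0.01851 × 0.02097 = 3.882 × 10^-4 mol
n(HCl) in the aliquot = 3.882 × 10^-4 mol (1:1 ratio)
[HCl]_dilute = 3.882 × 10^-4 / 0.02000 = 0.01941 mol/L
Dilution factor = 200.0 / 9.990 = 20.02
[HCl]_stock = 0.01941 × 20.02 = 0.3885 mol/L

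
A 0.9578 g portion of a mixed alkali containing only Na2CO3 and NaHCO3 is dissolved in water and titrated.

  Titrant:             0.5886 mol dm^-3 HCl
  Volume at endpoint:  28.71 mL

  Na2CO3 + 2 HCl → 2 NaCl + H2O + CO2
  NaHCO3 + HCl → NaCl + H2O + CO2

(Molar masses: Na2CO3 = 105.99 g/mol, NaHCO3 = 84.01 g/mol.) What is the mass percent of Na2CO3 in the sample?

82.39 %

n(HCl) = 0.02871 × 0.5886 = 0.01690 mol
Let x = n(Na2CO3), y = n(NaHCO3).
Titrant: 2x + 1y = 0.01690;  mass: 105.99x + 84.01y = 0.9578
Solving, x = 7.446 × 10^-3 mol, y = 2.007 × 10^-3 mol
mass of Na2CO3 = 7.446 × 10^-3 × 105.99 = 0.7892 g
% Na2CO3 = 0.7892 / 0.9578 × 100 = 82.39 %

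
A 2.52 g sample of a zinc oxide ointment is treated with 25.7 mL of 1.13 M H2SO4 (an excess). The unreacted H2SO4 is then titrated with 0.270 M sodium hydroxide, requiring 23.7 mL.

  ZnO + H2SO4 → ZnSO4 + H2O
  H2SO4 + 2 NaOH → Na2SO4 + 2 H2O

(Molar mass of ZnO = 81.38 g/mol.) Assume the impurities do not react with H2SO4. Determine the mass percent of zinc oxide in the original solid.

n(H2SO4) added = 0.0257 × 1.13 = 0.0290 mol
n(NaOH) used in back-titration = 0.0237 × 0.270 = 6.40 × 10^-3 mol
From the 1:2 ratio, n(H2SO4) left over = 1/2 × 6.40 × 10^-3 = 3.20 × 10^-3 mol
n(H2SO4) consumed by analyte = 0.0290 − 3.20 × 10^-3 = 0.0258 mol
n(ZnO) = 0.0258 mol (1:1 ratio)
mass of ZnO = 0.0258 × 81.38 = 2.10 g
% ZnO = 2.10 / 2.52 × 100 = 83.5 %

83.5 %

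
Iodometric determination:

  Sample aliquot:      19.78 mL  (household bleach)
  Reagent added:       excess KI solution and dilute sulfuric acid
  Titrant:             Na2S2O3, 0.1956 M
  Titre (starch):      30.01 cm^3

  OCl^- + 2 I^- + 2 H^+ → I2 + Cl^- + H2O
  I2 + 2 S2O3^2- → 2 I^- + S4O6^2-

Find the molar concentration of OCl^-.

0.1484 M

n(S2O3^2-) = 0.03001 × 0.1956 = 5.870 × 10^-3 mol
n(I2) = n(S2O3^2-)/2 = 2.935 × 10^-3 mol
n(OCl^-) in the aliquot = 2.935 × 10^-3 mol (1:1 ratio)
[OCl^-] = 2.935 × 10^-3 / 0.01978 = 0.1484 mol/L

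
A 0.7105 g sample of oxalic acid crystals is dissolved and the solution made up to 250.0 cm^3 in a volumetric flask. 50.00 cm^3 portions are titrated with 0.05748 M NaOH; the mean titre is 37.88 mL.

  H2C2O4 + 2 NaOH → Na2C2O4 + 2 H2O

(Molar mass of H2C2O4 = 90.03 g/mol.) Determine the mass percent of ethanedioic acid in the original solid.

n(NaOH) per titration = 0.03788 × 0.05748 = 2.177 × 10^-3 mol
From the 1:2 ratio, n(H2C2O4) in each aliquot = 1/2 × 2.177 × 10^-3 = 1.089 × 10^-3 mol
n(H2C2O4) in the whole flask = 1.089 × 10^-3 × 250.0/50.00 = 5.443 × 10^-3 mol
mass of H2C2O4 = 5.443 × 10^-3 × 90.03 = 0.4901 g
% H2C2O4 = 0.4901 / 0.7105 × 100 = 68.97 %

68.97 %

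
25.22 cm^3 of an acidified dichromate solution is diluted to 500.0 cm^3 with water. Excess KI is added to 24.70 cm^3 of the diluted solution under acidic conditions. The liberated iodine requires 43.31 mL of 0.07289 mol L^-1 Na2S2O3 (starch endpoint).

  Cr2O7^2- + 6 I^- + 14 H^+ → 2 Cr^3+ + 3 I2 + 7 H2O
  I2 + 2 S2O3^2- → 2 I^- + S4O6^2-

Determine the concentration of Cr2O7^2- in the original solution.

n(S2O3^2-) = 0.04331 × 0.07289 = 3.157 × 10^-3 mol
n(I2) = n(S2O3^2-)/2 = 1.578 × 10^-3 mol
From the 1:3 ratio, n(Cr2O7^2-) in the aliquot = 1/3 × 1.578 × 10^-3 = 5.261 × 10^-4 mol
[Cr2O7^2-]_dilute = 5.261 × 10^-4 / 0.02470 = 0.02130 mol/L
[Cr2O7^2-]_original = 0.02130 × 500.0/25.22 = 0.4223 mol/L

0.4223 mol/L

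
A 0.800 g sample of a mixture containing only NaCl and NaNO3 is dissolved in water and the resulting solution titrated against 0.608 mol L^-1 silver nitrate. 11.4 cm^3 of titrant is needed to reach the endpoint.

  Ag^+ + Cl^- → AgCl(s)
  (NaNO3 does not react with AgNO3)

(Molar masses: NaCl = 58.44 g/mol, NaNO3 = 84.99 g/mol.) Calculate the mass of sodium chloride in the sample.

0.405 g

n(AgNO3) = 0.0114 × 0.608 = 6.93 × 10^-3 mol
Let x = n(NaCl), y = n(NaNO3).
Titrant: 1x = 6.93 × 10^-3;  mass: 58.44x + 84.99y = 0.800
Solving, x = 6.93 × 10^-3 mol, y = 4.65 × 10^-3 mol
mass of NaCl = 6.93 × 10^-3 × 58.44 = 0.405 g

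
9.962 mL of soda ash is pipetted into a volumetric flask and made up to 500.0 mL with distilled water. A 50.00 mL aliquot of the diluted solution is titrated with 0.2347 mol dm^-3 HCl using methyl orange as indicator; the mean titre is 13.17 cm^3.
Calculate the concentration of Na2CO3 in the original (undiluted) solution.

1.551 mol/L

Na2CO3 + 2 HCl → 2 NaCl + H2O + CO2
n(HCl) = 0.01317 × 0.2347 = 3.091 × 10^-3 mol
From the 1:2 ratio, n(Na2CO3) in the aliquot = 1/2 × 3.091 × 10^-3 = 1.545 × 10^-3 mol
[Na2CO3]_dilute = 1.545 × 10^-3 / 0.05000 = 0.03091 mol/L
Dilution factor = 500.0 / 9.962 = 50.19
[Na2CO3]_stock = 0.03091 × 50.19 = 1.551 mol/L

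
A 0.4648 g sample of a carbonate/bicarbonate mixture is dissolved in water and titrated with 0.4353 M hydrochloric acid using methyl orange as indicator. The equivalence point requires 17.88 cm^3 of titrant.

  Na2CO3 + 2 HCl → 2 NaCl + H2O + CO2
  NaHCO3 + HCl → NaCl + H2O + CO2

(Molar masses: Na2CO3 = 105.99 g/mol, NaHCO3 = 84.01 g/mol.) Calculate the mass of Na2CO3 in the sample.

0.3231 g

n(HCl) = 0.01788 × 0.4353 = 7.783 × 10^-3 mol
Let x = n(Na2CO3), y = n(NaHCO3).
Titrant: 2x + 1y = 7.783 × 10^-3;  mass: 105.99x + 84.01y = 0.4648
Solving, x = 3.048 × 10^-3 mol, y = 1.687 × 10^-3 mol
mass of Na2CO3 = 3.048 × 10^-3 × 105.99 = 0.3231 g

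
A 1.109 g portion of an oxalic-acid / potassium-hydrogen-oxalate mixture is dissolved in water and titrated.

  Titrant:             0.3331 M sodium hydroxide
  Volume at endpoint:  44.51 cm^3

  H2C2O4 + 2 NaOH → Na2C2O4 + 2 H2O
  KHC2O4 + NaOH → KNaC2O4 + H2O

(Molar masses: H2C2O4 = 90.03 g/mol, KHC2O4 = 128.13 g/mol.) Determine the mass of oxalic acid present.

0.4282 g

n(NaOH) = 0.04451 × 0.3331 = 0.01483 mol
Let x = n(H2C2O4), y = n(KHC2O4).
Titrant: 2x + 1y = 0.01483;  mass: 90.03x + 128.13y = 1.109
Solving, x = 4.757 × 10^-3 mol, y = 5.313 × 10^-3 mol
mass of H2C2O4 = 4.757 × 10^-3 × 90.03 = 0.4282 g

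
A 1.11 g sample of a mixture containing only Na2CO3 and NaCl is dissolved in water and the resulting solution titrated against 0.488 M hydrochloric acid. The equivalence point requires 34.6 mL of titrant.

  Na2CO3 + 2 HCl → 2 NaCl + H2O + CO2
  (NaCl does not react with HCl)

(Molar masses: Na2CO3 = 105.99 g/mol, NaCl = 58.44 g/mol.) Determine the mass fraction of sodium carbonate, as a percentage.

80.6 %

n(HCl) = 0.0346 × 0.488 = 0.0169 mol
Let x = n(Na2CO3), y = n(NaCl).
Titrant: 2x = 0.0169;  mass: 105.99x + 58.44y = 1.11
Solving, x = 8.44 × 10^-3 mol, y = 3.68 × 10^-3 mol
mass of Na2CO3 = 8.44 × 10^-3 × 105.99 = 0.895 g
% Na2CO3 = 0.895 / 1.11 × 100 = 80.6 %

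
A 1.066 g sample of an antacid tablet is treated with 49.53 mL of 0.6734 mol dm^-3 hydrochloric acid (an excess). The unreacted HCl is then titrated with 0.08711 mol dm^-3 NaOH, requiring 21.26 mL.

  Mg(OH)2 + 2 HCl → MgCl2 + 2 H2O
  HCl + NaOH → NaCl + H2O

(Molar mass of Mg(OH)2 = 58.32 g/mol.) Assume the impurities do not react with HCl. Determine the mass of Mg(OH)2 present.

n(HCl) added = 0.04953 × 0.6734 = 0.03335 mol
n(NaOH) used in back-titration = 0.02126 × 0.08711 = 1.852 × 10^-3 mol
n(HCl) left over = 1.852 × 10^-3 mol (1:1 ratio)
n(HCl) consumed by analyte = 0.03335 − 1.852 × 10^-3 = 0.03150 mol
From the 1:2 ratio, n(Mg(OH)2) = 1/2 × 0.03150 = 0.01575 mol
mass of Mg(OH)2 = 0.01575 × 58.32 = 0.9186 g

0.9186 g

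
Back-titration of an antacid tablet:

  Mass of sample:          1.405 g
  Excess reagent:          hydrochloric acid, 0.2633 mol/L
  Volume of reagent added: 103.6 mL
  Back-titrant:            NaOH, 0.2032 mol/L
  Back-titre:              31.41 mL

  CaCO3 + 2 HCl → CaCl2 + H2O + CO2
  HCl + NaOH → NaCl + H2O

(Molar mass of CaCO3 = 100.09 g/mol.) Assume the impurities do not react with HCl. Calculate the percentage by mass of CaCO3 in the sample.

n(HCl) added = 0.1036 × 0.2633 = 0.02728 mol
n(NaOH) used in back-titration = 0.03141 × 0.2032 = 6.383 × 10^-3 mol
n(HCl) left over = 6.383 × 10^-3 mol (1:1 ratio)
n(HCl) consumed by analyte = 0.02728 − 6.383 × 10^-3 = 0.02090 mol
From the 1:2 ratio, n(CaCO3) = 1/2 × 0.02090 = 0.01045 mol
mass of CaCO3 = 0.01045 × 100.09 = 1.046 g
% CaCO3 = 1.046 / 1.405 × 100 = 74.43 %

74.43 %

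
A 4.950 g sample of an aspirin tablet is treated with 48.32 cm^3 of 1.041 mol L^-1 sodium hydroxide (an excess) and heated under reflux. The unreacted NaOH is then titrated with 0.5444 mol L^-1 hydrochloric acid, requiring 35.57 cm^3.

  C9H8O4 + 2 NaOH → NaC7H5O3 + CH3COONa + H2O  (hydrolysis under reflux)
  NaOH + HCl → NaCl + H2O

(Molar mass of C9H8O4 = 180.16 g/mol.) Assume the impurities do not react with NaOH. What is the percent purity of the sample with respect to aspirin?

n(NaOH) added = 0.04832 × 1.041 = 0.05030 mol
n(HCl) used in back-titration = 0.03557 × 0.5444 = 0.01936 mol
n(NaOH) left over = 0.01936 mol (1:1 ratio)
n(NaOH) consumed by analyte = 0.05030 − 0.01936 = 0.03094 mol
From the 1:2 ratio, n(C9H8O4) = 1/2 × 0.03094 = 0.01547 mol
mass of C9H8O4 = 0.01547 × 180.16 = 2.787 g
% C9H8O4 = 2.787 / 4.950 × 100 = 56.30 %

56.30 %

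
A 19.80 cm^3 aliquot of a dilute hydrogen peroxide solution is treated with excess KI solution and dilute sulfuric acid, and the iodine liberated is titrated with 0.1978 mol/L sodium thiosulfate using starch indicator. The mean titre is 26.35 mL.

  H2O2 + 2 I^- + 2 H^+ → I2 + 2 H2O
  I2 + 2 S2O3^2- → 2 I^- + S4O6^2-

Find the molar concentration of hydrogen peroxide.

n(S2O3^2-) = 0.02635 × 0.1978 = 5.212 × 10^-3 mol
n(I2) = n(S2O3^2-)/2 = 2.606 × 10^-3 mol
n(H2O2) in the aliquot = 2.606 × 10^-3 mol (1:1 ratio)
[H2O2] = 2.606 × 10^-3 / 0.01980 = 0.1316 mol/L

0.1316 mol/L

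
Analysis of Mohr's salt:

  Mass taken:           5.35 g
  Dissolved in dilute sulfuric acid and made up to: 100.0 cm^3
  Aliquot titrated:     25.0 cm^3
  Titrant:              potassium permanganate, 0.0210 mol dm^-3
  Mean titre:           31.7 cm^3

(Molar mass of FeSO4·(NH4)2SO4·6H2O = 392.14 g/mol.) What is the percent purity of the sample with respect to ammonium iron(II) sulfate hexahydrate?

97.6 %

MnO4^- + 5 Fe^2+ + 8 H^+ → Mn^2+ + 5 Fe^3+ + 4 H2O
n(KMnO4) per titration = 0.0317 × 0.0210 = 6.66 × 10^-4 mol
From the 5:1 ratio, n(FeSO4·(NH4)2SO4·6H2O) in each aliquot = 5/1 × 6.66 × 10^-4 = 3.33 × 10^-3 mol
n(FeSO4·(NH4)2SO4·6H2O) in the whole flask = 3.33 × 10^-3 × 100.0/25.0 = 0.0133 mol
mass of FeSO4·(NH4)2SO4·6H2O = 0.0133 × 392.14 = 5.22 g
% FeSO4·(NH4)2SO4·6H2O = 5.22 / 5.35 × 100 = 97.6 %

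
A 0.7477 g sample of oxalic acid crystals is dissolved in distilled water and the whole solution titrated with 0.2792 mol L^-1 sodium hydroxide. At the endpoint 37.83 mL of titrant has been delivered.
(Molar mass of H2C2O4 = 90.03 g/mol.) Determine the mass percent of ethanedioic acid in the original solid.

63.59 %

H2C2O4 + 2 NaOH → Na2C2O4 + 2 H2O
n(NaOH) = 0.03783 L × 0.2792 mol/L = 0.01056 mol
From the 1:2 ratio, n(H2C2O4) = 1/2 × 0.01056 = 5.281 × 10^-3 mol
mass of H2C2O4 = 5.281 × 10^-3 × 90.03 g/mol = 0.4755 g
% H2C2O4 = 0.4755 / 0.7477 × 100 = 63.59 %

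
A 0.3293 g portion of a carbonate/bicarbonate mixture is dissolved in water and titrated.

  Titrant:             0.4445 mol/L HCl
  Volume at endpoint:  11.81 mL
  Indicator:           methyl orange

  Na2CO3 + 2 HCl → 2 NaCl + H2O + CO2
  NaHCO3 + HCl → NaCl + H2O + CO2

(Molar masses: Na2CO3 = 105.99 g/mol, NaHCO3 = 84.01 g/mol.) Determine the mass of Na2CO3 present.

0.1909 g

n(HCl) = 0.01181 × 0.4445 = 5.250 × 10^-3 mol
Let x = n(Na2CO3), y = n(NaHCO3).
Titrant: 2x + 1y = 5.250 × 10^-3;  mass: 105.99x + 84.01y = 0.3293
Solving, x = 1.801 × 10^-3 mol, y = 1.648 × 10^-3 mol
mass of Na2CO3 = 1.801 × 10^-3 × 105.99 = 0.1909 g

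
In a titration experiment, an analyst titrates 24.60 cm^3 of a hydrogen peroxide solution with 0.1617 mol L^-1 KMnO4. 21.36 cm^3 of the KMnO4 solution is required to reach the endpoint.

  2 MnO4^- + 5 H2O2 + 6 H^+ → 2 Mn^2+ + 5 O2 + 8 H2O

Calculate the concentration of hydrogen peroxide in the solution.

0.3510 mol/L

n(KMnO4) = 0.02136 L × 0.1617 mol/L = 3.454 × 10^-3 mol
From the 5:2 mole ratio, n(H2O2) = 5/2 × 3.454 × 10^-3 = 8.635 × 10^-3 mol
[H2O2] = 8.635 × 10^-3 mol / 0.02460 L = 0.3510 mol/L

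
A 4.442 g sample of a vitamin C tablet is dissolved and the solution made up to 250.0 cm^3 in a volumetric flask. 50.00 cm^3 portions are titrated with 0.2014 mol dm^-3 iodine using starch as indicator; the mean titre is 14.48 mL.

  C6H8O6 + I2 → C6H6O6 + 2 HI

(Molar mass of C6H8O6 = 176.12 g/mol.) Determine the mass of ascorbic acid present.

2.568 g

n(I2) per titration = 0.01448 × 0.2014 = 2.916 × 10^-3 mol
n(C6H8O6) in each aliquot = 2.916 × 10^-3 mol (1:1 ratio)
n(C6H8O6) in the whole flask = 2.916 × 10^-3 × 250.0/50.00 = 0.01458 mol
mass of C6H8O6 = 0.01458 × 176.12 = 2.568 g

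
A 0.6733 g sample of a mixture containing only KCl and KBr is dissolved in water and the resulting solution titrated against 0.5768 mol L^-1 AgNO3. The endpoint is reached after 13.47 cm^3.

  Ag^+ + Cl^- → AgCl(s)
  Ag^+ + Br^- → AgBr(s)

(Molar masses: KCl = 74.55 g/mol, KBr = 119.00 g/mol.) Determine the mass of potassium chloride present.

0.4214 g

n(AgNO3) = 0.01347 × 0.5768 = 7.769 × 10^-3 mol
Let x = n(KCl), y = n(KBr).
Titrant: 1x + 1y = 7.769 × 10^-3;  mass: 74.55x + 119.00y = 0.6733
Solving, x = 5.653 × 10^-3 mol, y = 2.117 × 10^-3 mol
mass of KCl = 5.653 × 10^-3 × 74.55 = 0.4214 g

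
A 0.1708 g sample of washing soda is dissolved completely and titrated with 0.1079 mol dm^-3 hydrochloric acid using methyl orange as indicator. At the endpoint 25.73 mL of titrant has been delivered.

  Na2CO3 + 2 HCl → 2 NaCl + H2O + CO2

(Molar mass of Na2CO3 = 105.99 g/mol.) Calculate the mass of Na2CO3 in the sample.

0.1471 g

n(HCl) = 0.02573 L × 0.1079 mol/L = 2.776 × 10^-3 mol
From the 1:2 ratio, n(Na2CO3) = 1/2 × 2.776 × 10^-3 = 1.388 × 10^-3 mol
mass of Na2CO3 = 1.388 × 10^-3 × 105.99 g/mol = 0.1471 g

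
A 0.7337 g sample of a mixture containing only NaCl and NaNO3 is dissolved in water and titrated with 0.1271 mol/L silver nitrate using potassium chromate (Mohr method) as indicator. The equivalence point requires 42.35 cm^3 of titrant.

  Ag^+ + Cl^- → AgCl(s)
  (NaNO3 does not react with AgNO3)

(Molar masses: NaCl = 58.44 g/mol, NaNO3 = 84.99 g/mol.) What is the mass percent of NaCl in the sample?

n(AgNO3) = 0.04235 × 0.1271 = 5.383 × 10^-3 mol
Let x = n(NaCl), y = n(NaNO3).
Titrant: 1x = 5.383 × 10^-3;  mass: 58.44x + 84.99y = 0.7337
Solving, x = 5.383 × 10^-3 mol, y = 4.932 × 10^-3 mol
mass of NaCl = 5.383 × 10^-3 × 58.44 = 0.3146 g
% NaCl = 0.3146 / 0.7337 × 100 = 42.87 %

42.87 %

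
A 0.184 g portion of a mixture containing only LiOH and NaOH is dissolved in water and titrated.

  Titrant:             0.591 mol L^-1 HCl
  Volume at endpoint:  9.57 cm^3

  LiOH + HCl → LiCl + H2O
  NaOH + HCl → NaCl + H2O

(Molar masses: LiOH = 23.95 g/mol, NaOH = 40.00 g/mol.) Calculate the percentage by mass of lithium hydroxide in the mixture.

n(HCl) = 0.00957 × 0.591 = 5.66 × 10^-3 mol
Let x = n(LiOH), y = n(NaOH).
Titrant: 1x + 1y = 5.66 × 10^-3;  mass: 23.95x + 40.00y = 0.184
Solving, x = 2.63 × 10^-3 mol, y = 3.02 × 10^-3 mol
mass of LiOH = 2.63 × 10^-3 × 23.95 = 0.0630 g
% LiOH = 0.0630 / 0.184 × 100 = 34.3 %

34.3 %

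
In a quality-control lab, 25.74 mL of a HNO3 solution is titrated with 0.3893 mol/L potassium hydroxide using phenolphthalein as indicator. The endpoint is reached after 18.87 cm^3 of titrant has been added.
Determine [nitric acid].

HNO3 + KOH → KNO3 + H2O
n(KOH) = 0.01887 L × 0.3893 mol/L = 7.346 × 10^-3 mol
n(HNO3) = 7.346 × 10^-3 mol (1:1 mole ratio)
[HNO3] = 7.346 × 10^-3 mol / 0.02574 L = 0.2854 mol/L

0.2854 mol/L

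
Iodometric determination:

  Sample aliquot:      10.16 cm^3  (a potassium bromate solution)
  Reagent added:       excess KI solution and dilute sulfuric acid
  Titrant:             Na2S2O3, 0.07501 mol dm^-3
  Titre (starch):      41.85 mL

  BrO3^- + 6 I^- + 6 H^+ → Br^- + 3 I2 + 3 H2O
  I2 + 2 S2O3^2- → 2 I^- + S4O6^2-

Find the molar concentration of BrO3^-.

0.05150 mol/L

n(S2O3^2-) = 0.04185 × 0.07501 = 3.139 × 10^-3 mol
n(I2) = n(S2O3^2-)/2 = 1.570 × 10^-3 mol
From the 1:3 ratio, n(BrO3^-) in the aliquot = 1/3 × 1.570 × 10^-3 = 5.232 × 10^-4 mol
[BrO3^-] = 5.232 × 10^-4 / 0.01016 = 0.05150 mol/L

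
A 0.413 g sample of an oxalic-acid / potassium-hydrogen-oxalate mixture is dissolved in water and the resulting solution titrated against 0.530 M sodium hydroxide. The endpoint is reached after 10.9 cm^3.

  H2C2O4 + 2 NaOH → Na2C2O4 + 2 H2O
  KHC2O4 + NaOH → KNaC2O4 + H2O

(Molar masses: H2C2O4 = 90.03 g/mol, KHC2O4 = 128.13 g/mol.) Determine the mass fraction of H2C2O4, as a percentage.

42.9 %

n(NaOH) = 0.0109 × 0.530 = 5.78 × 10^-3 mol
Let x = n(H2C2O4), y = n(KHC2O4).
Titrant: 2x + 1y = 5.78 × 10^-3;  mass: 90.03x + 128.13y = 0.413
Solving, x = 1.97 × 10^-3 mol, y = 1.84 × 10^-3 mol
mass of H2C2O4 = 1.97 × 10^-3 × 90.03 = 0.177 g
% H2C2O4 = 0.177 / 0.413 × 100 = 42.9 %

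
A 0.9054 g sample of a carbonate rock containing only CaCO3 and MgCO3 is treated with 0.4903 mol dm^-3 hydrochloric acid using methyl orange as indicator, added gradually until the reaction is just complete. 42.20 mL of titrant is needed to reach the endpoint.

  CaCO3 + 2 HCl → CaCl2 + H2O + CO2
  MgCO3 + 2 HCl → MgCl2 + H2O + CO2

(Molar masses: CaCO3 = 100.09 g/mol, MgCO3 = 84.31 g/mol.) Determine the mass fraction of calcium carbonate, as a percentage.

23.25 %

n(HCl) = 0.04220 × 0.4903 = 0.02069 mol
Let x = n(CaCO3), y = n(MgCO3).
Titrant: 2x + 2y = 0.02069;  mass: 100.09x + 84.31y = 0.9054
Solving, x = 2.103 × 10^-3 mol, y = 8.242 × 10^-3 mol
mass of CaCO3 = 2.103 × 10^-3 × 100.09 = 0.2105 g
% CaCO3 = 0.2105 / 0.9054 × 100 = 23.25 %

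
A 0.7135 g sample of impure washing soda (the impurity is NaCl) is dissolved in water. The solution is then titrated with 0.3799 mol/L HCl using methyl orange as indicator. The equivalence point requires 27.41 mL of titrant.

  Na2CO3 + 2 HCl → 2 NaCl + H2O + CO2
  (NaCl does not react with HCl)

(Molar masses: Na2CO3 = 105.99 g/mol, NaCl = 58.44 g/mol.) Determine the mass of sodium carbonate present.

0.5518 g

n(HCl) = 0.02741 × 0.3799 = 0.01041 mol
Let x = n(Na2CO3), y = n(NaCl).
Titrant: 2x = 0.01041;  mass: 105.99x + 58.44y = 0.7135
Solving, x = 5.207 × 10^-3 mol, y = 2.766 × 10^-3 mol
mass of Na2CO3 = 5.207 × 10^-3 × 105.99 = 0.5518 g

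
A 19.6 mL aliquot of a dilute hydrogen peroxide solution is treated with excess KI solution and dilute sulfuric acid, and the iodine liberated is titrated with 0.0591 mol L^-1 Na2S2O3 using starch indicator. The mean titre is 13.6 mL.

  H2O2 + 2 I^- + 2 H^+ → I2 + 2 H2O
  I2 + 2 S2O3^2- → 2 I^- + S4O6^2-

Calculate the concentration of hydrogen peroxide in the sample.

n(S2O3^2-) = 0.0136 × 0.0591 = 8.04 × 10^-4 mol
n(I2) = n(S2O3^2-)/2 = 4.02 × 10^-4 mol
n(H2O2) in the aliquot = 4.02 × 10^-4 mol (1:1 ratio)
[H2O2] = 4.02 × 10^-4 / 0.0196 = 0.0205 mol/L

0.0205 mol/L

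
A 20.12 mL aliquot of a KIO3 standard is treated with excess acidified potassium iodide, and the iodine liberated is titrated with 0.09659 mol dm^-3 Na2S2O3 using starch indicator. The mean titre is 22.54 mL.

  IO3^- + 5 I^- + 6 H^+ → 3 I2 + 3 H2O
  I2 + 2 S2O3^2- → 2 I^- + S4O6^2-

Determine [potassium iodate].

0.01803 mol/L

n(S2O3^2-) = 0.02254 × 0.09659 = 2.177 × 10^-3 mol
n(I2) = n(S2O3^2-)/2 = 1.089 × 10^-3 mol
From the 1:3 ratio, n(IO3^-) in the aliquot = 1/3 × 1.089 × 10^-3 = 3.629 × 10^-4 mol
[IO3^-] = 3.629 × 10^-4 / 0.02012 = 0.01803 mol/L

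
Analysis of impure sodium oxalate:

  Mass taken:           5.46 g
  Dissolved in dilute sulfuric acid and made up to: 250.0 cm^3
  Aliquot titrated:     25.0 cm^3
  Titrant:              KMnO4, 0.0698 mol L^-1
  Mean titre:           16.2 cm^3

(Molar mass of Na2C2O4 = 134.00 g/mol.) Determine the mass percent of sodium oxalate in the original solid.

2 MnO4^- + 5 C2O4^2- + 16 H^+ → 2 Mn^2+ + 10 CO2 + 8 H2O
n(KMnO4) per titration = 0.0162 × 0.0698 = 1.13 × 10^-3 mol
From the 5:2 ratio, n(Na2C2O4) in each aliquot = 5/2 × 1.13 × 10^-3 = 2.83 × 10^-3 mol
n(Na2C2O4) in the whole flask = 2.83 × 10^-3 × 250.0/25.0 = 0.0283 mol
mass of Na2C2O4 = 0.0283 × 134.00 = 3.79 g
% Na2C2O4 = 3.79 / 5.46 × 100 = 69.4 %

69.4 %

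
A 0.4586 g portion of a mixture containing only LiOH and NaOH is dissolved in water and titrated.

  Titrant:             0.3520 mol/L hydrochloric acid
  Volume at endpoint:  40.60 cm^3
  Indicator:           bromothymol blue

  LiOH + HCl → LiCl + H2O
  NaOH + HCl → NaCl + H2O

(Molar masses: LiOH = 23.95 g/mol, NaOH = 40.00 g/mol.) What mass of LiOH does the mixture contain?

0.1687 g

n(HCl) = 0.04060 × 0.3520 = 0.01429 mol
Let x = n(LiOH), y = n(NaOH).
Titrant: 1x + 1y = 0.01429;  mass: 23.95x + 40.00y = 0.4586
Solving, x = 7.043 × 10^-3 mol, y = 7.248 × 10^-3 mol
mass of LiOH = 7.043 × 10^-3 × 23.95 = 0.1687 g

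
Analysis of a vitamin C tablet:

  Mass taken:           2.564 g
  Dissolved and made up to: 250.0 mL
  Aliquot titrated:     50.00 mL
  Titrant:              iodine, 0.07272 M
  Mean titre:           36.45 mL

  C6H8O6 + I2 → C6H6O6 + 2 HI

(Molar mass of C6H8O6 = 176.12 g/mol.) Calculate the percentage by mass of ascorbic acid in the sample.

n(I2) per titration = 0.03645 × 0.07272 = 2.651 × 10^-3 mol
n(C6H8O6) in each aliquot = 2.651 × 10^-3 mol (1:1 ratio)
n(C6H8O6) in the whole flask = 2.651 × 10^-3 × 250.0/50.00 = 0.01325 mol
mass of C6H8O6 = 0.01325 × 176.12 = 2.334 g
% C6H8O6 = 2.334 / 2.564 × 100 = 91.04 %

91.04 %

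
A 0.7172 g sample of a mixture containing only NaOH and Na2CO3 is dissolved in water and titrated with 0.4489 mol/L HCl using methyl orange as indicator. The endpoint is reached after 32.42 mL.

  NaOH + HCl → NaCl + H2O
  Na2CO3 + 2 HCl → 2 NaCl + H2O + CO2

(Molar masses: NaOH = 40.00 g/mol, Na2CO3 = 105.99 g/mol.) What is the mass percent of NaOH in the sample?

n(HCl) = 0.03242 × 0.4489 = 0.01455 mol
Let x = n(NaOH), y = n(Na2CO3).
Titrant: 1x + 2y = 0.01455;  mass: 40.00x + 105.99y = 0.7172
Solving, x = 4.160 × 10^-3 mol, y = 5.197 × 10^-3 mol
mass of NaOH = 4.160 × 10^-3 × 40.00 = 0.1664 g
% NaOH = 0.1664 / 0.7172 × 100 = 23.20 %

23.20 %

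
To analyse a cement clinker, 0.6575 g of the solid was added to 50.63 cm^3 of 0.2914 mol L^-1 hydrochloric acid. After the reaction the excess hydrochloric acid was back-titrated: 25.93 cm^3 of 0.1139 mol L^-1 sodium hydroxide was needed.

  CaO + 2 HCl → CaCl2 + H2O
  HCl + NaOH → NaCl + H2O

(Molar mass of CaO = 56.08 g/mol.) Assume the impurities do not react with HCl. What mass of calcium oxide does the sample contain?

n(HCl) added = 0.05063 × 0.2914 = 0.01475 mol
n(NaOH) used in back-titration = 0.02593 × 0.1139 = 2.953 × 10^-3 mol
n(HCl) left over = 2.953 × 10^-3 mol (1:1 ratio)
n(HCl) consumed by analyte = 0.01475 − 2.953 × 10^-3 = 0.01180 mol
From the 1:2 ratio, n(CaO) = 1/2 × 0.01180 = 5.900 × 10^-3 mol
mass of CaO = 5.900 × 10^-3 × 56.08 = 0.3309 g

0.3309 g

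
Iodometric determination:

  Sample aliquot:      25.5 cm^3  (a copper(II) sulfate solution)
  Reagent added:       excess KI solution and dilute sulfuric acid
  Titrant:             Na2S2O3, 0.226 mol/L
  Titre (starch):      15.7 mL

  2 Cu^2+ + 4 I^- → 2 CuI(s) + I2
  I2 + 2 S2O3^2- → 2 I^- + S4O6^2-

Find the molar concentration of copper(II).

0.139 mol/L

n(S2O3^2-) = 0.0157 × 0.226 = 3.55 × 10^-3 mol
n(I2) = n(S2O3^2-)/2 = 1.77 × 10^-3 mol
From the 2:1 ratio, n(Cu2+) in the aliquot = 2/1 × 1.77 × 10^-3 = 3.55 × 10^-3 mol
[Cu2+] = 3.55 × 10^-3 / 0.0255 = 0.139 mol/L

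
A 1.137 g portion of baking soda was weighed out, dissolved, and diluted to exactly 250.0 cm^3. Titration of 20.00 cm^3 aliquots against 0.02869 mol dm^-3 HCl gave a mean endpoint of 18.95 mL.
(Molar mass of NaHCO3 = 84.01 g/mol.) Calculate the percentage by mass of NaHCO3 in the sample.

50.21 %

NaHCO3 + HCl → NaCl + H2O + CO2
n(HCl) per titration = 0.01895 × 0.02869 = 5.437 × 10^-4 mol
n(NaHCO3) in each aliquot = 5.437 × 10^-4 mol (1:1 ratio)
n(NaHCO3) in the whole flask = 5.437 × 10^-4 × 250.0/20.00 = 6.796 × 10^-3 mol
mass of NaHCO3 = 6.796 × 10^-3 × 84.01 = 0.5709 g
% NaHCO3 = 0.5709 / 1.137 × 100 = 50.21 %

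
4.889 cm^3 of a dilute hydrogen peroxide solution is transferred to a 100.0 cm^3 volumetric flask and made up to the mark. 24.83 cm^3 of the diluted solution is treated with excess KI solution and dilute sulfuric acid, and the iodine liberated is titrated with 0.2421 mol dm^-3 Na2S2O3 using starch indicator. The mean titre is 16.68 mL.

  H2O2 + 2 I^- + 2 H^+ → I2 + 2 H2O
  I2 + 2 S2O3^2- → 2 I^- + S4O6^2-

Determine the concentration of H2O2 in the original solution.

n(S2O3^2-) = 0.01668 × 0.2421 = 4.038 × 10^-3 mol
n(I2) = n(S2O3^2-)/2 = 2.019 × 10^-3 mol
n(H2O2) in the aliquot = 2.019 × 10^-3 mol (1:1 ratio)
[H2O2]_dilute = 2.019 × 10^-3 / 0.02483 = 0.08132 mol/L
[H2O2]_original = 0.08132 × 100.0/4.889 = 1.663 mol/L

1.663 mol/L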